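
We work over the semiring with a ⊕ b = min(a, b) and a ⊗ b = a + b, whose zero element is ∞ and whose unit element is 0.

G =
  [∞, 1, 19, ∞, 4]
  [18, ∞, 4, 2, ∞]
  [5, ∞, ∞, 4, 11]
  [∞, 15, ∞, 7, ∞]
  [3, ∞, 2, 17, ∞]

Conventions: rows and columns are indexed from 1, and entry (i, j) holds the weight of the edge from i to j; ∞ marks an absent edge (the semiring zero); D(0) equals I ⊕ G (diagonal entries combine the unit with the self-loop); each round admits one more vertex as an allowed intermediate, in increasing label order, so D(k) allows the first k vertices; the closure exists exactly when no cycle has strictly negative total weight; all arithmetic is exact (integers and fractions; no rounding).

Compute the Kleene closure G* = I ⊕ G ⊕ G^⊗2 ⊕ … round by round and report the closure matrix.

D(0):
  [0, 1, 19, ∞, 4]
  [18, 0, 4, 2, ∞]
  [5, ∞, 0, 4, 11]
  [∞, 15, ∞, 0, ∞]
  [3, ∞, 2, 17, 0]
D(1):
  [0, 1, 19, ∞, 4]
  [18, 0, 4, 2, 22]
  [5, 6, 0, 4, 9]
  [∞, 15, ∞, 0, ∞]
  [3, 4, 2, 17, 0]
D(2):
  [0, 1, 5, 3, 4]
  [18, 0, 4, 2, 22]
  [5, 6, 0, 4, 9]
  [33, 15, 19, 0, 37]
  [3, 4, 2, 6, 0]
D(3):
  [0, 1, 5, 3, 4]
  [9, 0, 4, 2, 13]
  [5, 6, 0, 4, 9]
  [24, 15, 19, 0, 28]
  [3, 4, 2, 6, 0]
D(4):
  [0, 1, 5, 3, 4]
  [9, 0, 4, 2, 13]
  [5, 6, 0, 4, 9]
  [24, 15, 19, 0, 28]
  [3, 4, 2, 6, 0]
D(5):
  [0, 1, 5, 3, 4]
  [9, 0, 4, 2, 13]
  [5, 6, 0, 4, 9]
  [24, 15, 19, 0, 28]
  [3, 4, 2, 6, 0]
Answer: G* = [[0, 1, 5, 3, 4], [9, 0, 4, 2, 13], [5, 6, 0, 4, 9], [24, 15, 19, 0, 28], [3, 4, 2, 6, 0]]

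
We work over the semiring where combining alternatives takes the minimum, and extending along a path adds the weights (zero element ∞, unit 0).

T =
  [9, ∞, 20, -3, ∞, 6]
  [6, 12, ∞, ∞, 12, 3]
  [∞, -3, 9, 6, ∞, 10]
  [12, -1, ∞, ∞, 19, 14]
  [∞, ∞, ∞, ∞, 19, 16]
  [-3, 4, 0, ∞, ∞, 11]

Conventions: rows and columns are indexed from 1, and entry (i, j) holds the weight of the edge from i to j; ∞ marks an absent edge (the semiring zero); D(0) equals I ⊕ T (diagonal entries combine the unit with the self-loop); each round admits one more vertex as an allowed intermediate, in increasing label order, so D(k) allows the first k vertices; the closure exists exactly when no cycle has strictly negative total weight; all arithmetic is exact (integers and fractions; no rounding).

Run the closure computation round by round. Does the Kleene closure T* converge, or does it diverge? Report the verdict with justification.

D(0):
  [0, ∞, 20, -3, ∞, 6]
  [6, 0, ∞, ∞, 12, 3]
  [∞, -3, 0, 6, ∞, 10]
  [12, -1, ∞, 0, 19, 14]
  [∞, ∞, ∞, ∞, 0, 16]
  [-3, 4, 0, ∞, ∞, 0]
D(1):
  [0, ∞, 20, -3, ∞, 6]
  [6, 0, 26, 3, 12, 3]
  [∞, -3, 0, 6, ∞, 10]
  [12, -1, 32, 0, 19, 14]
  [∞, ∞, ∞, ∞, 0, 16]
  [-3, 4, 0, -6, ∞, 0]
D(2):
  [0, ∞, 20, -3, ∞, 6]
  [6, 0, 26, 3, 12, 3]
  [3, -3, 0, 0, 9, 0]
  [5, -1, 25, 0, 11, 2]
  [∞, ∞, ∞, ∞, 0, 16]
  [-3, 4, 0, -6, 16, 0]
D(3):
  [0, 17, 20, -3, 29, 6]
  [6, 0, 26, 3, 12, 3]
  [3, -3, 0, 0, 9, 0]
  [5, -1, 25, 0, 11, 2]
  [∞, ∞, ∞, ∞, 0, 16]
  [-3, -3, 0, -6, 9, 0]
Detection: at round 4, diagonal entry (6, 6) turns strictly negative.
Key observation: the cycle 6->1->4->2->6 has total weight (-3) + (-3) + (-1) + 3, which is strictly negative.
Answer: DIVERGES — negative cycle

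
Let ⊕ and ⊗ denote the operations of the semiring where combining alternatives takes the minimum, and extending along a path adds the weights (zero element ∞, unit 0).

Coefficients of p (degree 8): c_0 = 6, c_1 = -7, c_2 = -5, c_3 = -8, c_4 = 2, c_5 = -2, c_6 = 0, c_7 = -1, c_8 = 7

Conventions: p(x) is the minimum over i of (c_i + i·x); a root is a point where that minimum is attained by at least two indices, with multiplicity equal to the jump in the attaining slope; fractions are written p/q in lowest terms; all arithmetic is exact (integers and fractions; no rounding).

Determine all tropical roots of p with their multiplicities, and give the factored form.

hull edge (i=0, c=6) to (i=1, c=-7): slope -13, span 1
hull edge (i=1, c=-7) to (i=3, c=-8): slope -1/2, span 2
hull edge (i=3, c=-8) to (i=7, c=-1): slope 7/4, span 4
hull edge (i=7, c=-1) to (i=8, c=7): slope 8, span 1
Factored form: p(x) = 7 ⊗ (x ⊕ (-8)) ⊗ (x ⊕ (-7/4)) ⊗ (x ⊕ (-7/4)) ⊗ (x ⊕ (-7/4)) ⊗ (x ⊕ (-7/4)) ⊗ (x ⊕ 1/2) ⊗ (x ⊕ 1/2) ⊗ (x ⊕ 13)
Answer: roots = -8 (mult 1), -7/4 (mult 4), 1/2 (mult 2), 13 (mult 1)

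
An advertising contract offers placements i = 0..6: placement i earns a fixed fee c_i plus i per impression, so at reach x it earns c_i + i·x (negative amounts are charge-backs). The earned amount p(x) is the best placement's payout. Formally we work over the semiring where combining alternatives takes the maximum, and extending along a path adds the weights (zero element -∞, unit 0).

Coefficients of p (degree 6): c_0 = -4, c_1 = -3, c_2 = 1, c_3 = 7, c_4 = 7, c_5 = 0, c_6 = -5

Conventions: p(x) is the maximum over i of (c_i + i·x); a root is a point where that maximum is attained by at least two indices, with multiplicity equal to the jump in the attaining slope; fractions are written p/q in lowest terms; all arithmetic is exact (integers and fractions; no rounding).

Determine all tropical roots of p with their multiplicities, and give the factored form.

hull edge (i=0, c=-4) to (i=3, c=7): slope 11/3, span 3
hull edge (i=3, c=7) to (i=4, c=7): slope 0, span 1
hull edge (i=4, c=7) to (i=6, c=-5): slope -6, span 2
Factored form: p(x) = -5 ⊗ (x ⊕ (-11/3)) ⊗ (x ⊕ (-11/3)) ⊗ (x ⊕ (-11/3)) ⊗ (x ⊕ 0) ⊗ (x ⊕ 6) ⊗ (x ⊕ 6)
Answer: roots = -11/3 (mult 3), 0 (mult 1), 6 (mult 2)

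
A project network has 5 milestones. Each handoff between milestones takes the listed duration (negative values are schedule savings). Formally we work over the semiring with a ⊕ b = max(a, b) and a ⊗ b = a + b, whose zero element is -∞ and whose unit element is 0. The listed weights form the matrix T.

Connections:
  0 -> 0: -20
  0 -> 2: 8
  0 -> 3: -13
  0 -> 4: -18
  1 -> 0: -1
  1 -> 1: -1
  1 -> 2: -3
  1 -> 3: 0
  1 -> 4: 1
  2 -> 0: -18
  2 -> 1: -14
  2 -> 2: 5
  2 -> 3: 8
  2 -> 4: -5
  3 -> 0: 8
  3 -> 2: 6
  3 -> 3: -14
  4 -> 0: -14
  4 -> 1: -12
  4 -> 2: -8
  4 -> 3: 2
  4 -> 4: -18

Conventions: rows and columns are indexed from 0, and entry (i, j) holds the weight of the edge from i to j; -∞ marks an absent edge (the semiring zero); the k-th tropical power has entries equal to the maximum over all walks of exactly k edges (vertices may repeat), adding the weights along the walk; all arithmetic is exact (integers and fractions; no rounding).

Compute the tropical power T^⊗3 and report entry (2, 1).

T^⊗2:
  [-5, -6, 13, 16, 3]
  [8, -2, 7, 5, 0]
  [16, -9, 14, 13, 0]
  [-6, -8, 16, 14, 1]
  [10, -13, 8, 0, -11]
T^⊗3:
  [24, -1, 22, 21, 8]
  [13, -3, 16, 15, 2]
  [21, 0, 24, 22, 9]
  [22, 2, 21, 24, 11]
  [8, -6, 18, 16, 3]
Key observation: the optimum is the walk 2->3->2->1, with weight 8 + 6 + (-14) = 0.
Optimal value attained by: walk 2->3->2->1.
Answer: (T^⊗3)[2][1] = 0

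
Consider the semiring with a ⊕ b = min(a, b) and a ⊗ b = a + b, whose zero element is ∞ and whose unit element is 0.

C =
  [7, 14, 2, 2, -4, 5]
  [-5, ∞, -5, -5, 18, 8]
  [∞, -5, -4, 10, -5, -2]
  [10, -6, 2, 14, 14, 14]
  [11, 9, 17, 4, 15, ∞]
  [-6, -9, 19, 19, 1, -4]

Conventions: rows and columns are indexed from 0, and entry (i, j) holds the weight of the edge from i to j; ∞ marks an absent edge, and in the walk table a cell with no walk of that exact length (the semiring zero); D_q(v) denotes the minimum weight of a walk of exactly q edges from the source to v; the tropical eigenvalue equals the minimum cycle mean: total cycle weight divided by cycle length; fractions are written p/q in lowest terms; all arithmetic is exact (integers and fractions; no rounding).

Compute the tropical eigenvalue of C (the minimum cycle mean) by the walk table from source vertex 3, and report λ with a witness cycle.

q=0: [∞, ∞, ∞, 0, ∞, ∞]
q=1: [10, -6, 2, 14, 14, 14]
q=2: [-11, -3, -11, -11, -3, 0]
q=3: [-8, -17, -15, -9, -16, -13]
q=4: [-22, -22, -22, -22, -20, -17]
q=5: [-27, -28, -27, -27, -27, -24]
q=6: [-33, -33, -33, -33, -32, -29]
Optimal cycle mean attained by: cycle 1->3->1, total (-5) + (-6), length 2.
Answer: λ = -11/2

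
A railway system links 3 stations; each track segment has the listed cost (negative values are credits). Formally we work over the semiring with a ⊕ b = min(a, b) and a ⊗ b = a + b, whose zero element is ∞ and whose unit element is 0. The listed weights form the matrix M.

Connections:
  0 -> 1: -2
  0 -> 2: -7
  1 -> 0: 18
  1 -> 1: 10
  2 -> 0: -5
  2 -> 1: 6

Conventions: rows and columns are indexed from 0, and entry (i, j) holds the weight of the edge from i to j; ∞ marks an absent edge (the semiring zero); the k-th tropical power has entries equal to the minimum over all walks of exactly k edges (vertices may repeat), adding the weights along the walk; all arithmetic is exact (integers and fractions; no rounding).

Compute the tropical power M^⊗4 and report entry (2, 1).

M^⊗2:
  [-12, -1, ∞]
  [28, 16, 11]
  [24, -7, -12]
M^⊗3:
  [17, -14, -19]
  [6, 17, 21]
  [-17, -6, 17]
M^⊗4:
  [-24, -13, 10]
  [16, 4, -1]
  [12, -19, -24]
Key observation: the optimum is the walk 2->0->2->0->1, with weight (-5) + (-7) + (-5) + (-2) = -19.
Optimal value attained by: walk 2->0->2->0->1.
Answer: (M^⊗4)[2][1] = -19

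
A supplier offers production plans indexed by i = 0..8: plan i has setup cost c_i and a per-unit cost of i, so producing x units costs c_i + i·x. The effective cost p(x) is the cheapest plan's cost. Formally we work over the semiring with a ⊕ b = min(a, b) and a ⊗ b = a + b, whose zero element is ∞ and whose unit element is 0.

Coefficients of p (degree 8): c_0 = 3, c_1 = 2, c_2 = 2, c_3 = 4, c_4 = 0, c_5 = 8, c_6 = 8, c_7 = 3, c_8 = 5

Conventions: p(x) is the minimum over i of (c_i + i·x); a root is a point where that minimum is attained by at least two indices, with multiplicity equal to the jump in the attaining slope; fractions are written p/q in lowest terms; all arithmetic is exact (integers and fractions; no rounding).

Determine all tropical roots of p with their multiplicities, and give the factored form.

hull edge (i=0, c=3) to (i=1, c=2): slope -1, span 1
hull edge (i=1, c=2) to (i=4, c=0): slope -2/3, span 3
hull edge (i=4, c=0) to (i=7, c=3): slope 1, span 3
hull edge (i=7, c=3) to (i=8, c=5): slope 2, span 1
Factored form: p(x) = 5 ⊗ (x ⊕ (-2)) ⊗ (x ⊕ (-1)) ⊗ (x ⊕ (-1)) ⊗ (x ⊕ (-1)) ⊗ (x ⊕ 2/3) ⊗ (x ⊕ 2/3) ⊗ (x ⊕ 2/3) ⊗ (x ⊕ 1)
Answer: roots = -2 (mult 1), -1 (mult 3), 2/3 (mult 3), 1 (mult 1)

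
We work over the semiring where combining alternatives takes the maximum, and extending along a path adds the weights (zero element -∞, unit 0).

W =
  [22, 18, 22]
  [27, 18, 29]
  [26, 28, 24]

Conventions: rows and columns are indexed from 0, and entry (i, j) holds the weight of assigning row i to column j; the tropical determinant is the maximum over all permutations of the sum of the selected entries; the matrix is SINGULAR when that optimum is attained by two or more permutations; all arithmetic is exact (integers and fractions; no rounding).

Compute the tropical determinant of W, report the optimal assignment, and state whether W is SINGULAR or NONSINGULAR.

σ = (0, 1, 2): 22 + 18 + 24 = 64
σ = (0, 2, 1): 22 + 29 + 28 = 79
σ = (1, 0, 2): 18 + 27 + 24 = 69
σ = (1, 2, 0): 18 + 29 + 26 = 73
σ = (2, 0, 1): 22 + 27 + 28 = 77
σ = (2, 1, 0): 22 + 18 + 26 = 66
Optimal value attained by: σ = (0, 2, 1).
Answer: det⊕(W) = 79; verdict: NONSINGULAR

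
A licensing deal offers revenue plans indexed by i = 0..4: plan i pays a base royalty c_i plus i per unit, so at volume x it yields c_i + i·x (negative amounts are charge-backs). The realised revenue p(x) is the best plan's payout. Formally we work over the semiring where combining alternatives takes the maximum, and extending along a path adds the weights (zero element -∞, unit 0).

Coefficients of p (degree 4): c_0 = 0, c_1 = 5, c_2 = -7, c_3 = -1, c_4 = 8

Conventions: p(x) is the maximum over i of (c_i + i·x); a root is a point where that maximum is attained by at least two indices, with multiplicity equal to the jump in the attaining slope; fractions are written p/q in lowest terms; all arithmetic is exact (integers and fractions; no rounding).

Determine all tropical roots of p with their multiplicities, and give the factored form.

hull edge (i=0, c=0) to (i=1, c=5): slope 5, span 1
hull edge (i=1, c=5) to (i=4, c=8): slope 1, span 3
Factored form: p(x) = 8 ⊗ (x ⊕ (-5)) ⊗ (x ⊕ (-1)) ⊗ (x ⊕ (-1)) ⊗ (x ⊕ (-1))
Answer: roots = -5 (mult 1), -1 (mult 3)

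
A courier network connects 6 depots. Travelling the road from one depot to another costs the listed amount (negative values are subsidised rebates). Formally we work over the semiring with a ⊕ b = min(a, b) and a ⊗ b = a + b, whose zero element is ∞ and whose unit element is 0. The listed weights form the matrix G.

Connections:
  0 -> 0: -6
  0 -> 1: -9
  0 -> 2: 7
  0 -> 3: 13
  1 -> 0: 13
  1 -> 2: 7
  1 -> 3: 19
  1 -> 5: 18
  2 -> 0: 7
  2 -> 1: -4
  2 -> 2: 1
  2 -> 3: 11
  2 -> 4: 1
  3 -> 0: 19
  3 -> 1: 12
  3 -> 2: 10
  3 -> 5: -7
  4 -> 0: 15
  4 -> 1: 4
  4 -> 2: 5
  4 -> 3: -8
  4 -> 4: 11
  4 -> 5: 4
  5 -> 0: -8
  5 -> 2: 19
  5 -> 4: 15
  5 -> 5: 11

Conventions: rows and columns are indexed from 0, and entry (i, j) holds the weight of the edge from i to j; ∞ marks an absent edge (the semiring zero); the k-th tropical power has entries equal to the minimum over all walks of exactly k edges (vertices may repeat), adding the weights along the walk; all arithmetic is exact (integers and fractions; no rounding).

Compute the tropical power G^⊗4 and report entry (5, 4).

G^⊗2:
  [-12, -15, -2, 7, 8, 6]
  [7, 3, 8, 18, 8, 12]
  [1, -3, 2, -7, 2, 4]
  [-15, 6, 11, 21, 8, 4]
  [-4, 1, 2, 3, 6, -15]
  [-14, -17, -1, 5, 20, 19]
G^⊗3:
  [-18, -21, -8, 0, -1, 0]
  [1, -2, 9, 0, 9, 11]
  [-5, -8, 3, -6, 3, -14]
  [-21, -24, -8, -2, 12, 12]
  [-23, -13, 3, -2, 0, -4]
  [-20, -23, -10, -1, 0, -2]
G^⊗4:
  [-24, -27, -14, -9, -7, -7]
  [-5, -8, 5, 1, 10, -7]
  [-22, -14, -1, -5, 1, -13]
  [-27, -30, -17, -8, -7, -9]
  [-29, -32, -16, -10, 4, -9]
  [-26, -29, -16, -8, -9, -8]
Key observation: the optimum is the walk 5->0->1->2->4, with weight (-8) + (-9) + 7 + 1 = -9.
Optimal value attained by: walk 5->0->1->2->4.
Answer: (G^⊗4)[5][4] = -9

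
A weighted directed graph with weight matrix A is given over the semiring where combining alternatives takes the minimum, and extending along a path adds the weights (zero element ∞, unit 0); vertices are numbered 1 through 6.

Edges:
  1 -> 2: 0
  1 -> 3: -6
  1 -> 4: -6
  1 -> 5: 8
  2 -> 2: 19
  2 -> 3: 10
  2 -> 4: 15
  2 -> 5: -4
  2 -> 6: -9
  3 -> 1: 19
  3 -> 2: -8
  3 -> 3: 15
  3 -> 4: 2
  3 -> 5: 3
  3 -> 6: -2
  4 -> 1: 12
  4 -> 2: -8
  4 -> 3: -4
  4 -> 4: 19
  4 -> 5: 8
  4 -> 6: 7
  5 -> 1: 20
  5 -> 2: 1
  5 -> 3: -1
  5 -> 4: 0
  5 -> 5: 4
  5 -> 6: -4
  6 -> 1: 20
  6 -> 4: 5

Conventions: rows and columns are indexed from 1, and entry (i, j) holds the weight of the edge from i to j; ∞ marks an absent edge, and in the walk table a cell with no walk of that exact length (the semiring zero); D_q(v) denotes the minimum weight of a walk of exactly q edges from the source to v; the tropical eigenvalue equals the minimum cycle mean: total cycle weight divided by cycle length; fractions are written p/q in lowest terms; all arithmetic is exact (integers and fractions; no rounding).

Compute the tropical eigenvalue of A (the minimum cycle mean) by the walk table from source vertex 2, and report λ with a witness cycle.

q=0: [∞, 0, ∞, ∞, ∞, ∞]
q=1: [∞, 19, 10, 15, -4, -9]
q=2: [11, -3, -5, -4, 0, -8]
q=3: [8, -13, -8, -3, -7, -12]
q=4: [8, -16, -8, -7, -17, -22]
q=5: [-2, -16, -18, -17, -20, -25]
q=6: [-5, -26, -21, -20, -20, -25]
Optimal cycle mean attained by: cycle 2->5->3->2, total (-4) + (-1) + (-8), length 3.
Answer: λ = -13/3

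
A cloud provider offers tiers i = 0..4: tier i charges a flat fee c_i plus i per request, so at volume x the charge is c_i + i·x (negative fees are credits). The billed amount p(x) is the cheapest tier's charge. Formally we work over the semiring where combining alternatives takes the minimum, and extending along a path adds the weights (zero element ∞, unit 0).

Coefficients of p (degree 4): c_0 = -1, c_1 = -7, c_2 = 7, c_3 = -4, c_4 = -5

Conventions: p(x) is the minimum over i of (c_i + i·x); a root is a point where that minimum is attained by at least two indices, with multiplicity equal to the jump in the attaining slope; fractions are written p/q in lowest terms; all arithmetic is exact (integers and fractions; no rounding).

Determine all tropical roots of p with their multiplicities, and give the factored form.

hull edge (i=0, c=-1) to (i=1, c=-7): slope -6, span 1
hull edge (i=1, c=-7) to (i=4, c=-5): slope 2/3, span 3
Factored form: p(x) = -5 ⊗ (x ⊕ (-2/3)) ⊗ (x ⊕ (-2/3)) ⊗ (x ⊕ (-2/3)) ⊗ (x ⊕ 6)
Answer: roots = -2/3 (mult 3), 6 (mult 1)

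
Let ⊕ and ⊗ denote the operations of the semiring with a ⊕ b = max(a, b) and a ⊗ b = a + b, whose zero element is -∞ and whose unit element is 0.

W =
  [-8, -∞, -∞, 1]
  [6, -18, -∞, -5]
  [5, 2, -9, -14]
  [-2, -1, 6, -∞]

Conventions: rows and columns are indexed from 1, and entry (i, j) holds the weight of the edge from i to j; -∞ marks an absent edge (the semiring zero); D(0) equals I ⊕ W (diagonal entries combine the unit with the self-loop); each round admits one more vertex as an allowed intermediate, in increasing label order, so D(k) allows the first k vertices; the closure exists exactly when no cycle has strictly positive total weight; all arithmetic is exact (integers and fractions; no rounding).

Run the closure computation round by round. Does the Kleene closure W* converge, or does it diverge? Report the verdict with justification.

D(0):
  [0, -∞, -∞, 1]
  [6, 0, -∞, -5]
  [5, 2, 0, -14]
  [-2, -1, 6, 0]
D(1):
  [0, -∞, -∞, 1]
  [6, 0, -∞, 7]
  [5, 2, 0, 6]
  [-2, -1, 6, 0]
Detection: at round 2, diagonal entry (4, 4) turns strictly positive.
Key observation: the cycle 4->2->1->4 has total weight (-1) + 6 + 1, which is strictly positive.
Answer: DIVERGES — positive cycle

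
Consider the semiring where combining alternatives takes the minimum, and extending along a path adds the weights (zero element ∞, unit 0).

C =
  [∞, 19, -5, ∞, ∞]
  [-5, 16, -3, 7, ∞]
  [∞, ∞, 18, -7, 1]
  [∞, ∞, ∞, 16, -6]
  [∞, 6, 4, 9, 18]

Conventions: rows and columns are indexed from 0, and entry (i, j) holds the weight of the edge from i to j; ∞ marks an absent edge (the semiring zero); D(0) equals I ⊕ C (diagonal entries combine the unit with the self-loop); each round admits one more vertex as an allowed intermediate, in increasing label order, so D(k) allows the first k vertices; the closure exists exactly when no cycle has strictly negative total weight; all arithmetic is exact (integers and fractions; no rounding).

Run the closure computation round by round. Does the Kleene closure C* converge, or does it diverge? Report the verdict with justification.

D(0):
  [0, 19, -5, ∞, ∞]
  [-5, 0, -3, 7, ∞]
  [∞, ∞, 0, -7, 1]
  [∞, ∞, ∞, 0, -6]
  [∞, 6, 4, 9, 0]
D(1):
  [0, 19, -5, ∞, ∞]
  [-5, 0, -10, 7, ∞]
  [∞, ∞, 0, -7, 1]
  [∞, ∞, ∞, 0, -6]
  [∞, 6, 4, 9, 0]
D(2):
  [0, 19, -5, 26, ∞]
  [-5, 0, -10, 7, ∞]
  [∞, ∞, 0, -7, 1]
  [∞, ∞, ∞, 0, -6]
  [1, 6, -4, 9, 0]
Detection: at round 3, diagonal entry (4, 4) turns strictly negative.
Key observation: the cycle 4->1->0->2->4 has total weight 6 + (-5) + (-5) + 1, which is strictly negative.
Answer: DIVERGES — negative cycle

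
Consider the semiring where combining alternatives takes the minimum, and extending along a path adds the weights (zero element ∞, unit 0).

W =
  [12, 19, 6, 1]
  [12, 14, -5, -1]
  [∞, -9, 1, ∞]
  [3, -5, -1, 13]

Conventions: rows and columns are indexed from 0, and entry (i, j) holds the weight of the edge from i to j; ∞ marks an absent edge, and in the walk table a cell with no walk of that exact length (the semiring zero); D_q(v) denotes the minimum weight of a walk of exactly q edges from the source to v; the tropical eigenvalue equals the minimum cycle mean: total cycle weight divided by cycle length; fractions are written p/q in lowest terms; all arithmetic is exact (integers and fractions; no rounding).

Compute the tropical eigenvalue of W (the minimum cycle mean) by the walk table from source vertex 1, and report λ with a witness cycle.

q=0: [∞, 0, ∞, ∞]
q=1: [12, 14, -5, -1]
q=2: [2, -14, -4, 12]
q=3: [-2, -13, -19, -15]
q=4: [-12, -28, -18, -14]
Optimal cycle mean attained by: cycle 1->2->1, total (-5) + (-9), length 2.
Answer: λ = -7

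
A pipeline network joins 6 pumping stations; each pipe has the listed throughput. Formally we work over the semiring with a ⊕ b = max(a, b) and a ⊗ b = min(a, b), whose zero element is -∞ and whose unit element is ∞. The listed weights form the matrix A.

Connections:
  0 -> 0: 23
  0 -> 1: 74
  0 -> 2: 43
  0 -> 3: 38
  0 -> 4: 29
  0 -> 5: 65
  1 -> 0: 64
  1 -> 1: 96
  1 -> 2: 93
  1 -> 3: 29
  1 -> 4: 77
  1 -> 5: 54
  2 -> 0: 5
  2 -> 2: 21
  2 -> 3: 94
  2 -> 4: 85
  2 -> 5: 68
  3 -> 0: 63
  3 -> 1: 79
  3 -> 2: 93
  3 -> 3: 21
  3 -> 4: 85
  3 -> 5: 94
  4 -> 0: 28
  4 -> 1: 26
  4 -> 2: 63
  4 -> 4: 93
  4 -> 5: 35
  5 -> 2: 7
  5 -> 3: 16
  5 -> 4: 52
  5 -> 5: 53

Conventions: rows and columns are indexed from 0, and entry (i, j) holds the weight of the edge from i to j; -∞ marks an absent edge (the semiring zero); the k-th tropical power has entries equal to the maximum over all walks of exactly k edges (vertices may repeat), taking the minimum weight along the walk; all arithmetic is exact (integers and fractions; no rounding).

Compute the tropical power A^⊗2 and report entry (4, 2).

A^⊗2:
  [64, 74, 74, 43, 74, 54]
  [64, 96, 93, 93, 85, 68]
  [63, 79, 93, 21, 85, 94]
  [64, 79, 79, 93, 85, 68]
  [28, 28, 63, 63, 93, 63]
  [28, 26, 52, 16, 52, 53]
Key observation: the optimum is the walk 4->4->2, with weight 93 min 63 = 63.
Optimal value attained by: walk 4->4->2.
Answer: (A^⊗2)[4][2] = 63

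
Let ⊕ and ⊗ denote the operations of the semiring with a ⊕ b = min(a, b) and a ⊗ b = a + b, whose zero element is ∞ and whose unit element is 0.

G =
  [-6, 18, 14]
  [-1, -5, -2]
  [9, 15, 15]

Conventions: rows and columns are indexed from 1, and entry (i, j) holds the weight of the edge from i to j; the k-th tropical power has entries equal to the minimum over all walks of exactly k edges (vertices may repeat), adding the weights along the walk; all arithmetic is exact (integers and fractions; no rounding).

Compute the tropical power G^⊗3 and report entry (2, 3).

G^⊗2:
  [-12, 12, 8]
  [-7, -10, -7]
  [3, 10, 13]
G^⊗3:
  [-18, 6, 2]
  [-13, -15, -12]
  [-3, 5, 8]
Key observation: the optimum is the walk 2->2->2->3, with weight (-5) + (-5) + (-2) = -12.
Optimal value attained by: walk 2->2->2->3.
Answer: (G^⊗3)[2][3] = -12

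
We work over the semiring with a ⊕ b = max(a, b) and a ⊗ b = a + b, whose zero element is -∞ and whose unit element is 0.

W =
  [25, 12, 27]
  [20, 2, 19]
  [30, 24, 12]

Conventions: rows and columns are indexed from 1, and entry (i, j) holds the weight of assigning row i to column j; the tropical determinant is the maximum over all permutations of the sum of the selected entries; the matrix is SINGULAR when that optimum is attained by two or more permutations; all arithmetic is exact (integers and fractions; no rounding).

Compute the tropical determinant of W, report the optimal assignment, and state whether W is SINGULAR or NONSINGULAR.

σ = (1, 2, 3): 25 + 2 + 12 = 39
σ = (1, 3, 2): 25 + 19 + 24 = 68
σ = (2, 1, 3): 12 + 20 + 12 = 44
σ = (2, 3, 1): 12 + 19 + 30 = 61
σ = (3, 1, 2): 27 + 20 + 24 = 71
σ = (3, 2, 1): 27 + 2 + 30 = 59
Optimal value attained by: σ = (3, 1, 2).
Answer: det⊕(W) = 71; verdict: NONSINGULAR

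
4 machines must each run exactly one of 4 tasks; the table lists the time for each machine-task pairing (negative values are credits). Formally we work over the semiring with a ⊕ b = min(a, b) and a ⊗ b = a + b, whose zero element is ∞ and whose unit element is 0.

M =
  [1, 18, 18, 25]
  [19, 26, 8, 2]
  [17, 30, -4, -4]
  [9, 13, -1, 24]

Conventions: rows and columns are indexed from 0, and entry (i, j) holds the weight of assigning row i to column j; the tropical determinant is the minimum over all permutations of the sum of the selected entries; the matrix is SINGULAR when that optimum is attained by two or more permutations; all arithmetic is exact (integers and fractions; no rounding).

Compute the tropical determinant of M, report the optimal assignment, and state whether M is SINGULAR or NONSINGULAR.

σ = (0, 1, 2, 3): 1 + 26 + (-4) + 24 = 47
σ = (0, 1, 3, 2): 1 + 26 + (-4) + (-1) = 22
σ = (0, 2, 1, 3): 1 + 8 + 30 + 24 = 63
σ = (0, 2, 3, 1): 1 + 8 + (-4) + 13 = 18
σ = (0, 3, 1, 2): 1 + 2 + 30 + (-1) = 32
σ = (0, 3, 2, 1): 1 + 2 + (-4) + 13 = 12
σ = (1, 0, 2, 3): 18 + 19 + (-4) + 24 = 57
σ = (1, 0, 3, 2): 18 + 19 + (-4) + (-1) = 32
σ = (1, 2, 0, 3): 18 + 8 + 17 + 24 = 67
σ = (1, 2, 3, 0): 18 + 8 + (-4) + 9 = 31
σ = (1, 3, 0, 2): 18 + 2 + 17 + (-1) = 36
σ = (1, 3, 2, 0): 18 + 2 + (-4) + 9 = 25
σ = (2, 0, 1, 3): 18 + 19 + 30 + 24 = 91
σ = (2, 0, 3, 1): 18 + 19 + (-4) + 13 = 46
σ = (2, 1, 0, 3): 18 + 26 + 17 + 24 = 85
σ = (2, 1, 3, 0): 18 + 26 + (-4) + 9 = 49
σ = (2, 3, 0, 1): 18 + 2 + 17 + 13 = 50
σ = (2, 3, 1, 0): 18 + 2 + 30 + 9 = 59
σ = (3, 0, 1, 2): 25 + 19 + 30 + (-1) = 73
σ = (3, 0, 2, 1): 25 + 19 + (-4) + 13 = 53
σ = (3, 1, 0, 2): 25 + 26 + 17 + (-1) = 67
σ = (3, 1, 2, 0): 25 + 26 + (-4) + 9 = 56
σ = (3, 2, 0, 1): 25 + 8 + 17 + 13 = 63
σ = (3, 2, 1, 0): 25 + 8 + 30 + 9 = 72
Optimal value attained by: σ = (0, 3, 2, 1).
Answer: det⊕(M) = 12; verdict: NONSINGULAR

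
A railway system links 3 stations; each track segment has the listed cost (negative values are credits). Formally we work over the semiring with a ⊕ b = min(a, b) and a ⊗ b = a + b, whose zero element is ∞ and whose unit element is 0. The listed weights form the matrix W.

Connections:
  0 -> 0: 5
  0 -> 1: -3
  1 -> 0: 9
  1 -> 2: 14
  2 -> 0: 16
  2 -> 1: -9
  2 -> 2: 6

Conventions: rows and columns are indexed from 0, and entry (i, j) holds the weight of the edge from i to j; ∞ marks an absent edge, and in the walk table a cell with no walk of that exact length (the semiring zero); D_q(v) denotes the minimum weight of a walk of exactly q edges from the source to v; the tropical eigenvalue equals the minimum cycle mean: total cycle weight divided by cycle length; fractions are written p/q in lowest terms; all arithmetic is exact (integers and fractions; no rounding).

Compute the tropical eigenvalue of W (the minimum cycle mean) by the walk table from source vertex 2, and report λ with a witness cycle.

q=0: [∞, ∞, 0]
q=1: [16, -9, 6]
q=2: [0, -3, 5]
q=3: [5, -4, 11]
Optimal cycle mean attained by: cycle 1->2->1, total 14 + (-9), length 2.
Answer: λ = 5/2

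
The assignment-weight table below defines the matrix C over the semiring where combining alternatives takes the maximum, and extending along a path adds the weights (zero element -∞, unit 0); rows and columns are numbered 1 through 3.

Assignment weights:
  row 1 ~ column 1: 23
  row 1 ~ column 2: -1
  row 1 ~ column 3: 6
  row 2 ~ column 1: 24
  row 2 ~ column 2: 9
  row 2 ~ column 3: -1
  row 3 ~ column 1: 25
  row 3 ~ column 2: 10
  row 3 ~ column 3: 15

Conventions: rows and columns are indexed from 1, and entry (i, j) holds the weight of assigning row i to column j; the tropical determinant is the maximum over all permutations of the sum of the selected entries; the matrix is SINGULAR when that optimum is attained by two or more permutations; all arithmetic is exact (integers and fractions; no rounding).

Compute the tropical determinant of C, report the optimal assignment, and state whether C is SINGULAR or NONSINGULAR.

σ = (1, 2, 3): 23 + 9 + 15 = 47
σ = (1, 3, 2): 23 + (-1) + 10 = 32
σ = (2, 1, 3): (-1) + 24 + 15 = 38
σ = (2, 3, 1): (-1) + (-1) + 25 = 23
σ = (3, 1, 2): 6 + 24 + 10 = 40
σ = (3, 2, 1): 6 + 9 + 25 = 40
Optimal value attained by: σ = (1, 2, 3).
Answer: det⊕(C) = 47; verdict: NONSINGULAR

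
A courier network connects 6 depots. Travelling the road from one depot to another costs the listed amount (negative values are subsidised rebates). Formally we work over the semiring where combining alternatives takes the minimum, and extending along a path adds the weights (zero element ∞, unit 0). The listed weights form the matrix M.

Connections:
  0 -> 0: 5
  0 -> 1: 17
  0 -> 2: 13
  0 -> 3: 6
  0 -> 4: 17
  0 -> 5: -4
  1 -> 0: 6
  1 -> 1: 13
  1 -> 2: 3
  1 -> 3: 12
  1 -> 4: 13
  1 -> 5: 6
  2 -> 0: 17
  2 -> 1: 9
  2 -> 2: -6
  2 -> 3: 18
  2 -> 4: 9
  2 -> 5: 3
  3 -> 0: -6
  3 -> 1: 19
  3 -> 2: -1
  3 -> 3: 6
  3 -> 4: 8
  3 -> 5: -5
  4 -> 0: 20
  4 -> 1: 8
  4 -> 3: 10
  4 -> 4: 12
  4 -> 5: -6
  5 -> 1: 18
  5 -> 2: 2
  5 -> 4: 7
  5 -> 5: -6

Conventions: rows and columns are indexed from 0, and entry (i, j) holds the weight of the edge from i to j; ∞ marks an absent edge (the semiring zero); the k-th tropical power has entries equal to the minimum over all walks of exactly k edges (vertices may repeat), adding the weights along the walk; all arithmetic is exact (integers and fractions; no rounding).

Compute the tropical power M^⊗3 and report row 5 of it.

M^⊗2:
  [0, 14, -2, 11, 3, -10]
  [6, 12, -3, 12, 12, 0]
  [11, 3, -12, 12, 3, -3]
  [-1, 8, -7, 0, 2, -11]
  [4, 12, -4, 16, 1, -12]
  [19, 11, -4, 17, 1, -12]
M^⊗3:
  [5, 7, -8, 6, -3, -16]
  [6, 6, -9, 12, 6, -6]
  [5, -3, -18, 6, -3, -9]
  [-6, 2, -13, 5, -4, -17]
  [9, 5, -10, 10, -5, -18]
  [11, 5, -10, 11, -5, -18]
Answer: row 5 of M^⊗3 = [11, 5, -10, 11, -5, -18]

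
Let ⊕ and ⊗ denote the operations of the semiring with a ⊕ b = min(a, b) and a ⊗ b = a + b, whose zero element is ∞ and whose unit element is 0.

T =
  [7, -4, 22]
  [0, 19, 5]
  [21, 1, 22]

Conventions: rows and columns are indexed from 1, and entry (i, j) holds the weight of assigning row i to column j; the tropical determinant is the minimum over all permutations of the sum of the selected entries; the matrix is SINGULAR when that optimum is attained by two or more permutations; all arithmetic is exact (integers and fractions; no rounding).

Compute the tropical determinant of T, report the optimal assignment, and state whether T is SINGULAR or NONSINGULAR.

σ = (1, 2, 3): 7 + 19 + 22 = 48
σ = (1, 3, 2): 7 + 5 + 1 = 13
σ = (2, 1, 3): (-4) + 0 + 22 = 18
σ = (2, 3, 1): (-4) + 5 + 21 = 22
σ = (3, 1, 2): 22 + 0 + 1 = 23
σ = (3, 2, 1): 22 + 19 + 21 = 62
Optimal value attained by: σ = (1, 3, 2).
Answer: det⊕(T) = 13; verdict: NONSINGULAR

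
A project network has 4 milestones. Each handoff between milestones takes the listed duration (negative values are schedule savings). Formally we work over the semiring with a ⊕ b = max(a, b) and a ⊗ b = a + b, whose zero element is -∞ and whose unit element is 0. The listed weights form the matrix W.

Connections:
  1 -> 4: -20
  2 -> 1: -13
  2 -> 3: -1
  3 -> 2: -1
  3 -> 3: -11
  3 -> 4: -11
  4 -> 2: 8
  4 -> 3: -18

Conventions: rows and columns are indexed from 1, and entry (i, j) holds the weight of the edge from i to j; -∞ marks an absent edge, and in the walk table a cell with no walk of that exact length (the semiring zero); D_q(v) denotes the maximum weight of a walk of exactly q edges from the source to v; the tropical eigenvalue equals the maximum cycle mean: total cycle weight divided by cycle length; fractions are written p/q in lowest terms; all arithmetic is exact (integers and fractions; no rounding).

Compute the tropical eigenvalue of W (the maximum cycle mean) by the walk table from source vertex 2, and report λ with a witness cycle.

q=0: [-∞, 0, -∞, -∞]
q=1: [-13, -∞, -1, -∞]
q=2: [-∞, -2, -12, -12]
q=3: [-15, -4, -3, -23]
q=4: [-17, -4, -5, -14]
Optimal cycle mean attained by: cycle 2->3->2, total (-1) + (-1), length 2.
Answer: λ = -1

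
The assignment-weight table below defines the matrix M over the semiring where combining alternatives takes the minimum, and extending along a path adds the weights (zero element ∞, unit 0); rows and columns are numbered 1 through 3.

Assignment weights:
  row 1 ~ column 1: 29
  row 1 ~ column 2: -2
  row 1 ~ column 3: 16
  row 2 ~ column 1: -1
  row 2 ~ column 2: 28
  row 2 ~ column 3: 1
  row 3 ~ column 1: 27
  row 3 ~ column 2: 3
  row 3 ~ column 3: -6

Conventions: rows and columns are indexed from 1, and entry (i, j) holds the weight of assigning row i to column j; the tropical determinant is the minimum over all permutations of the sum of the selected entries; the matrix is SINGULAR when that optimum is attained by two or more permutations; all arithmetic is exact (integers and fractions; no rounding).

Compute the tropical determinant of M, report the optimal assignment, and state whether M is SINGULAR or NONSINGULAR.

σ = (1, 2, 3): 29 + 28 + (-6) = 51
σ = (1, 3, 2): 29 + 1 + 3 = 33
σ = (2, 1, 3): (-2) + (-1) + (-6) = -9
σ = (2, 3, 1): (-2) + 1 + 27 = 26
σ = (3, 1, 2): 16 + (-1) + 3 = 18
σ = (3, 2, 1): 16 + 28 + 27 = 71
Optimal value attained by: σ = (2, 1, 3).
Answer: det⊕(M) = -9; verdict: NONSINGULAR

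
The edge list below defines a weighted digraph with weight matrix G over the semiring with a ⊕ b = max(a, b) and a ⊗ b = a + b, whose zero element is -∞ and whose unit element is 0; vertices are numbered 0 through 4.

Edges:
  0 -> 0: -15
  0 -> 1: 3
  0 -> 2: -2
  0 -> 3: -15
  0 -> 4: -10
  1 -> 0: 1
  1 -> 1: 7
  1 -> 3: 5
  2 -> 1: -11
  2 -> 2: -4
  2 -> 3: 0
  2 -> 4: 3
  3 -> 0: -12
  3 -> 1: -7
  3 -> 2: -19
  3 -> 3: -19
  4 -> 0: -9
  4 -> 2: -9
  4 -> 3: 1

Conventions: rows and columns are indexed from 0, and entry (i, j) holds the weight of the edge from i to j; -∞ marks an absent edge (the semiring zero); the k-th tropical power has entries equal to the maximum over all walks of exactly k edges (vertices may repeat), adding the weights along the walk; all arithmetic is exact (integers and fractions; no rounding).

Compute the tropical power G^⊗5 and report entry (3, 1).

G^⊗2:
  [4, 10, -6, 8, 1]
  [8, 14, -1, 12, -9]
  [-6, -4, -6, 4, -1]
  [-6, 0, -14, -2, -16]
  [-11, -6, -11, -9, -6]
G^⊗3:
  [11, 17, 2, 15, -3]
  [15, 21, 6, 19, 2]
  [-3, 3, -8, 1, -3]
  [1, 7, -8, 5, -11]
  [-5, 1, -13, -1, -8]
G^⊗4:
  [18, 24, 9, 22, 5]
  [22, 28, 13, 26, 9]
  [4, 10, -5, 8, -5]
  [8, 14, -1, 12, -5]
  [2, 8, -7, 6, -10]
G^⊗5:
  [25, 31, 16, 29, 12]
  [29, 35, 20, 33, 16]
  [11, 17, 2, 15, -2]
  [15, 21, 6, 19, 2]
  [9, 15, 0, 13, -4]
Key observation: the optimum is the walk 3->1->1->1->1->1, with weight (-7) + 7 + 7 + 7 + 7 = 21.
Optimal value attained by: walk 3->1->1->1->1->1.
Answer: (G^⊗5)[3][1] = 21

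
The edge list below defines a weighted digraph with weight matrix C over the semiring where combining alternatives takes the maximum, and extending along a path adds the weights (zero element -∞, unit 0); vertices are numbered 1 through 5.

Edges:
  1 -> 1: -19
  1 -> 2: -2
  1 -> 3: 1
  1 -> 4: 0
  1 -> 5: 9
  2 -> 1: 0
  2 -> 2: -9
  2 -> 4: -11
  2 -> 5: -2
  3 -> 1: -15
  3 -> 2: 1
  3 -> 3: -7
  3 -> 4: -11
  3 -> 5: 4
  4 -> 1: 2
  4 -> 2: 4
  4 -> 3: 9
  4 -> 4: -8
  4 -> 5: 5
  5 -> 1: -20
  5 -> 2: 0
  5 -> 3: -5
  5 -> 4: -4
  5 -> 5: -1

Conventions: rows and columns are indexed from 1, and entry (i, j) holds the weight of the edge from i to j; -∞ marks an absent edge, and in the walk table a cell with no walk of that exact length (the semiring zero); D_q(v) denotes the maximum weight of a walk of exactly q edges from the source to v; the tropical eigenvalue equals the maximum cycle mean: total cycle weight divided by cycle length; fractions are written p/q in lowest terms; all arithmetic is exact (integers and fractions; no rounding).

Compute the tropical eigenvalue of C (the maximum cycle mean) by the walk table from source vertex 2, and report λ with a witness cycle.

q=0: [-∞, 0, -∞, -∞, -∞]
q=1: [0, -9, -∞, -11, -2]
q=2: [-9, -2, 1, 0, 9]
q=3: [2, 9, 9, 5, 8]
q=4: [9, 10, 14, 4, 13]
q=5: [10, 15, 13, 9, 18]
Optimal cycle mean attained by: cycle 1->5->2->1, total 9 + 0 + 0, length 3.
Answer: λ = 3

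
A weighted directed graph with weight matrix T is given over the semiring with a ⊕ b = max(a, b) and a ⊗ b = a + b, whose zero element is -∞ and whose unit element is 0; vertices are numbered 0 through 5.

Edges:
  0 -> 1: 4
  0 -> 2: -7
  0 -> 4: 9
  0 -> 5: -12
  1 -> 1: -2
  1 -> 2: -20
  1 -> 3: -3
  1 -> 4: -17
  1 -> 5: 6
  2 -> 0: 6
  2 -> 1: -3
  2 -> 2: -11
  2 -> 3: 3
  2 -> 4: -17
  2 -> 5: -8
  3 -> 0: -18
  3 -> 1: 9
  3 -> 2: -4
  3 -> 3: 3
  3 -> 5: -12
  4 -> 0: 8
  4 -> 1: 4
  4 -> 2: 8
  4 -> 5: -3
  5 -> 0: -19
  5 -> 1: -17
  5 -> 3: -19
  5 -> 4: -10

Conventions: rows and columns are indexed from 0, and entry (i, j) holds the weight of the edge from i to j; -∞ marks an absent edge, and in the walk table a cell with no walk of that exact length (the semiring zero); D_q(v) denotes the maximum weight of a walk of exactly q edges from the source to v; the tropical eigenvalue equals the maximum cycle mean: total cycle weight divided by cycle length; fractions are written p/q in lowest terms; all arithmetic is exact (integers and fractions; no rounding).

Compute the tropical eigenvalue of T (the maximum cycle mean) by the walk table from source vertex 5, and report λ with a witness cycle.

q=0: [-∞, -∞, -∞, -∞, -∞, 0]
q=1: [-19, -17, -∞, -19, -10, -∞]
q=2: [-2, -6, -2, -16, -10, -11]
q=3: [4, 2, -2, 1, 7, 0]
q=4: [15, 11, 15, 4, 13, 8]
q=5: [21, 19, 21, 18, 24, 17]
q=6: [32, 28, 32, 24, 30, 25]
Optimal cycle mean attained by: cycle 0->4->0, total 9 + 8, length 2.
Answer: λ = 17/2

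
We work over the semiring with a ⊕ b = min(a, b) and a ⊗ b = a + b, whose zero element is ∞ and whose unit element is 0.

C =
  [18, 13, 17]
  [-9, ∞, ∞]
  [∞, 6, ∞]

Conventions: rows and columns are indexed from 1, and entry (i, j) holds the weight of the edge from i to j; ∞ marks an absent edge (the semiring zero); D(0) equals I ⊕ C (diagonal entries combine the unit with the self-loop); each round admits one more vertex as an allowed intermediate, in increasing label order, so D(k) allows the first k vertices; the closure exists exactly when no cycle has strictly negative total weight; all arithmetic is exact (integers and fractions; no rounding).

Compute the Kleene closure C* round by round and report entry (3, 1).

D(0):
  [0, 13, 17]
  [-9, 0, ∞]
  [∞, 6, 0]
D(1):
  [0, 13, 17]
  [-9, 0, 8]
  [∞, 6, 0]
D(2):
  [0, 13, 17]
  [-9, 0, 8]
  [-3, 6, 0]
D(3):
  [0, 13, 17]
  [-9, 0, 8]
  [-3, 6, 0]
Answer: C*[3][1] = -3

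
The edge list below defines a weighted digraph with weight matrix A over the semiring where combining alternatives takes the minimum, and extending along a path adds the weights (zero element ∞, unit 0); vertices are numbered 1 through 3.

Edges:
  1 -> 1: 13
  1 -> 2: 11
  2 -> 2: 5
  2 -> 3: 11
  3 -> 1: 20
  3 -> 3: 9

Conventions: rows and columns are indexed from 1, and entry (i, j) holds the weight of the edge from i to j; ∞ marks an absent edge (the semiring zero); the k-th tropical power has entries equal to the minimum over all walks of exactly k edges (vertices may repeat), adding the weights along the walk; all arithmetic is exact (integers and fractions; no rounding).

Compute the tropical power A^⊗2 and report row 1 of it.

A^⊗2:
  [26, 16, 22]
  [31, 10, 16]
  [29, 31, 18]
Answer: row 1 of A^⊗2 = [26, 16, 22]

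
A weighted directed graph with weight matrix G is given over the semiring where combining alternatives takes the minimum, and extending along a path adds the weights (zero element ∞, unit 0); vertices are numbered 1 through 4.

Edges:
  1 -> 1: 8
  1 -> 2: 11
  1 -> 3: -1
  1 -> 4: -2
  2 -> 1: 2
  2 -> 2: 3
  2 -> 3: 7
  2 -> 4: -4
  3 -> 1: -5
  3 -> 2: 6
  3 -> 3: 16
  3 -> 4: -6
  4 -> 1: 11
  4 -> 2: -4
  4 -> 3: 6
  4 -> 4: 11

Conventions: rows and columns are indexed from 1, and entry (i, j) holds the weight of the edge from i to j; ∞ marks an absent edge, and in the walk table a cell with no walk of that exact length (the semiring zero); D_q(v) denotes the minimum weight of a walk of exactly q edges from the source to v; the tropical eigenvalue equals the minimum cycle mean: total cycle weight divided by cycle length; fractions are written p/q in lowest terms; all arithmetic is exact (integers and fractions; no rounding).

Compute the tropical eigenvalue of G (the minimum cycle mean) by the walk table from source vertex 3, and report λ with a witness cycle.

q=0: [∞, ∞, 0, ∞]
q=1: [-5, 6, 16, -6]
q=2: [3, -10, -6, -7]
q=3: [-11, -11, -3, -14]
q=4: [-9, -18, -12, -15]
Optimal cycle mean attained by: cycle 2->4->2, total (-4) + (-4), length 2.
Answer: λ = -4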